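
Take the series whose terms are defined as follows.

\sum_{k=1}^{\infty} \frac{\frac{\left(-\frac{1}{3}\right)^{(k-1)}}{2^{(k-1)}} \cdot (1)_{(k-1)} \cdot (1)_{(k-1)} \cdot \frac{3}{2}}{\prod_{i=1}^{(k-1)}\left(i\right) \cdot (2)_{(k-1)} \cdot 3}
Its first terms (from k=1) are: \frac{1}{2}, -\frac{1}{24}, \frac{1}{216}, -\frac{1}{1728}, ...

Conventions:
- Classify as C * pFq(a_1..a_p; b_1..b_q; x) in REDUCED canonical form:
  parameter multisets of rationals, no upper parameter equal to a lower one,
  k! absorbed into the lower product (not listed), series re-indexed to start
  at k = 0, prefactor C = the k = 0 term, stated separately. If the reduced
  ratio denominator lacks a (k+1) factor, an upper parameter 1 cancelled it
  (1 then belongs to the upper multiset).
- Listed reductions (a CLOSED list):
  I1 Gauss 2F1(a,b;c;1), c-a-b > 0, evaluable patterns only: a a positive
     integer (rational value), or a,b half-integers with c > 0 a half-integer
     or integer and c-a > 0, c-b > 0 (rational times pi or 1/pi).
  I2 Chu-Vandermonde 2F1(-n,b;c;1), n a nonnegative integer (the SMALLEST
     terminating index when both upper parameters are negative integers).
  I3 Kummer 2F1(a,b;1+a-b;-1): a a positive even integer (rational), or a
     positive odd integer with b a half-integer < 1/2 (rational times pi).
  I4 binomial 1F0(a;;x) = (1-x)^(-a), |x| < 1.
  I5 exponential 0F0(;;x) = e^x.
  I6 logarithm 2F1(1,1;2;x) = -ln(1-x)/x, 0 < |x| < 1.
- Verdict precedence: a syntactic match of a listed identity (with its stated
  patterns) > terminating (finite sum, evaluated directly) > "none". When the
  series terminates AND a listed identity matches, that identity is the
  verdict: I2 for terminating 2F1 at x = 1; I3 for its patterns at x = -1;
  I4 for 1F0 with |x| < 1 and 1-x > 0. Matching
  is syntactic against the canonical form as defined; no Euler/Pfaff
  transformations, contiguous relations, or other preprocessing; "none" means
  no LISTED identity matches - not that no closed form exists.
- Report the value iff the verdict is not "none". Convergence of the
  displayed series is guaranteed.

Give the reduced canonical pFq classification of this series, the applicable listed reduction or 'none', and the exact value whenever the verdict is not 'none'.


Classification (C = \frac{1}{2}): 2F1 with upper {1, 1}, lower {2}, argument x = -\frac{1}{6}. Verdict: the I6 logarithm reduction fires (the logarithm: parameters (1,1;2), x = -\frac{1}{6}). Sum: 3 \cdot \ln\left(\frac{7}{6}\right).

Key observation: t_0 being \frac{1}{2}, the product of the first k integers (C = 1/2, x = -1/6) is k!.
Term ratio: r(k) = -\frac{1}{6} * (k+1) (k+1) / [(k+2) (k+1)] - rational in k. x = -\frac{1}{6}; t_0 = \frac{1}{2}; negate the roots.


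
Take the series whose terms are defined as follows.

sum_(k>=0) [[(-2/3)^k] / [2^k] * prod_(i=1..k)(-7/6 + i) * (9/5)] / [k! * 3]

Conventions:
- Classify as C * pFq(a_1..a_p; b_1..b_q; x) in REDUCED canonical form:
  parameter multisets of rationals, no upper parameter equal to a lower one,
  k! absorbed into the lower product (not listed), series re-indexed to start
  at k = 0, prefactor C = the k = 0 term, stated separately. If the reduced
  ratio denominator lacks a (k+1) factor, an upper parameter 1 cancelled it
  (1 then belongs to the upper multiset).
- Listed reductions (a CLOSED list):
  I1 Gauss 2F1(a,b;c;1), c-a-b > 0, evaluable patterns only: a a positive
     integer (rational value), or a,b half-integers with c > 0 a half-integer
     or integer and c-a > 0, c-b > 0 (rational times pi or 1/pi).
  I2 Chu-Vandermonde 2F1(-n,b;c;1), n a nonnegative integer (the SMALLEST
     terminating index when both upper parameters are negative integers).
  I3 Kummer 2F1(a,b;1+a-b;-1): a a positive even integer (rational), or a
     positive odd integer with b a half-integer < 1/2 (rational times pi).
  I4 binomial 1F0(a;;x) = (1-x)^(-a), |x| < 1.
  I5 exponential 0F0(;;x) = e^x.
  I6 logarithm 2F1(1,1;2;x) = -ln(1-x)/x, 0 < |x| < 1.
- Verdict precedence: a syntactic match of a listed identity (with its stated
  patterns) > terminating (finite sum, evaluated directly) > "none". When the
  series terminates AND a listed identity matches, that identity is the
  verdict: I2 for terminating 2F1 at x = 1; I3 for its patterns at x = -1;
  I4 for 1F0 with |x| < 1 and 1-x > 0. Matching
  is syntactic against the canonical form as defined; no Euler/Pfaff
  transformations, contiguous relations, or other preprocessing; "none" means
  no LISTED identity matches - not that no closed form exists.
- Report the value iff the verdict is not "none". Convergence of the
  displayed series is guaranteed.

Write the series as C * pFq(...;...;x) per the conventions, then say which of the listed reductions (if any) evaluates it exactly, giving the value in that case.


At argument -1/3: a 1F0 with upper {-1/6}, lower {-}, scaled by C = 3/5. Verdict: this is the binomial series (I4) (the 1F0 binomial series: exponent 1/6, x = -1/3). Hence: (3/5) * (4/3)^(1/6).

The tell: x = (-1/3) and the running product (prefactor 3/5) telescopes to a rising factorial.
Step ratio: r(k) = (-1/3) * (k-1/6) / [(k+1)] - rational; roots negated = parameters, x = (-1/3), C = 3/5.


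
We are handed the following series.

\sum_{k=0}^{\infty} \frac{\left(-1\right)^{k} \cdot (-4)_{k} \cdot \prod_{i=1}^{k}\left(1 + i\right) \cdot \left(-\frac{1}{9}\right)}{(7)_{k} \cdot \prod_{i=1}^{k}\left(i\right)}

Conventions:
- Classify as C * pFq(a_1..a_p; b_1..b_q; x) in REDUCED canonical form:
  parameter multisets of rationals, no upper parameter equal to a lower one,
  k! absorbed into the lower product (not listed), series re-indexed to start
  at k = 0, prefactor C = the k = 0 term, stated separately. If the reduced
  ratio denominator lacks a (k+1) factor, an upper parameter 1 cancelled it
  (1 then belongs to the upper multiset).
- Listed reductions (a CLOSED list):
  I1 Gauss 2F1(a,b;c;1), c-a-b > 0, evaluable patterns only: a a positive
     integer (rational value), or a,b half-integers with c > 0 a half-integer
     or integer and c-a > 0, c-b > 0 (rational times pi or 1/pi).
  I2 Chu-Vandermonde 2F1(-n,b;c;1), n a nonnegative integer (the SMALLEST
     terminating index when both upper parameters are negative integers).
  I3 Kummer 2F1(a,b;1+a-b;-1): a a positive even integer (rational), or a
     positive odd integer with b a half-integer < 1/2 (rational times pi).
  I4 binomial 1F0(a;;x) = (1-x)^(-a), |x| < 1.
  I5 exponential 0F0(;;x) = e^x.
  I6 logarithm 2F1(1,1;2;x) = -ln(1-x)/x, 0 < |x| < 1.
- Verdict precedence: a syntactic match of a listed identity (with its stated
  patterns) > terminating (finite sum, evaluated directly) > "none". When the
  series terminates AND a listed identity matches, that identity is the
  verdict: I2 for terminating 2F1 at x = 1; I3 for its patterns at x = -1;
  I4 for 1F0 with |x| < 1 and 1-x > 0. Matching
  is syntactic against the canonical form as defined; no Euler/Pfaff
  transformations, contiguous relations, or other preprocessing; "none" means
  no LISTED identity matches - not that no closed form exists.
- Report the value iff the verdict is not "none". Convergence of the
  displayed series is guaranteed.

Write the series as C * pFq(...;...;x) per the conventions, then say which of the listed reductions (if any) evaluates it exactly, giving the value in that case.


Key step: x = -1 and the running product (prefactor -1/9) telescopes to a rising factorial.
Term ratio: r(k) = -1 * (k-4) (k+2) / [(k+7) (k+1)] - rational in k. x = -1; t_0 = -\frac{1}{9}; negate the roots.

Prefactor -\frac{1}{9}, argument -1: 2F1 with upper {-4, 2} over lower {7}. Verdict: Kummer (I3) matches (x = -1; c = 7 equals 1+a-b for upper {-4, 2}: listed pattern). Hence: -\frac{1}{3}.


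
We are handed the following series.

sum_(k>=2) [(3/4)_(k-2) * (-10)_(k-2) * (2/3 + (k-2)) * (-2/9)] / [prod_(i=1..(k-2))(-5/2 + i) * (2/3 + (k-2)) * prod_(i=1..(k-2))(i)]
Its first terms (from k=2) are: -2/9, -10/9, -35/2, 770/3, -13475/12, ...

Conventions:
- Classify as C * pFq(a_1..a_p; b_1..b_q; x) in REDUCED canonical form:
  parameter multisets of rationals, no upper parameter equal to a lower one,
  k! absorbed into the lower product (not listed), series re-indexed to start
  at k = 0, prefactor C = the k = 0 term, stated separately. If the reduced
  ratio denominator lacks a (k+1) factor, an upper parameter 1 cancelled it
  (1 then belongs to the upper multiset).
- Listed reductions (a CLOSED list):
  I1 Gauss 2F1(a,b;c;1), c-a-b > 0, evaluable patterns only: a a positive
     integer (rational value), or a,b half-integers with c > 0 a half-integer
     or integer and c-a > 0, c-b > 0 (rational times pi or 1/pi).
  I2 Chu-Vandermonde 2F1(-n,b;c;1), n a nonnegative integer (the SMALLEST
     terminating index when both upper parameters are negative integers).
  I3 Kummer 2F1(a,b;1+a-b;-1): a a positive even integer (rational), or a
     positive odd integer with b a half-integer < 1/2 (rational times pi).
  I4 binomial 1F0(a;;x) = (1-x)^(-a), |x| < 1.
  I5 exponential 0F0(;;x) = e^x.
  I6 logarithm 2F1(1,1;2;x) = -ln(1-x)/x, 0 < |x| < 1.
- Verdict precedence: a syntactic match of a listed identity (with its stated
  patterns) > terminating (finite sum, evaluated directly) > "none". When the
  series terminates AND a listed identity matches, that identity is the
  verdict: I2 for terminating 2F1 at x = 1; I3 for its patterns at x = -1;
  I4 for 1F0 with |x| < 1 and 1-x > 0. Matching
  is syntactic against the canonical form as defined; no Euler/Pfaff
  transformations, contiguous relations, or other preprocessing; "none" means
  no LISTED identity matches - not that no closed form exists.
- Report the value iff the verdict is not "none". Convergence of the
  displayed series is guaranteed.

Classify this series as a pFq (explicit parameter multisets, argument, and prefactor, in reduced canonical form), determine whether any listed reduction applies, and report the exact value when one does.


Canonical form: C = -2/9 times 2F1 with upper {-10, 3/4}, lower {-3/2}, x = 1. Verdict (x = 1): the Chu-Vandermonde identity I2 applies (terminating 2F1 at x = 1 with n = 10, b = 3/4, c = -3/2). Sum: 437/6656.

Key observation: t_0 = -2/9 here, and the product of the first k integers (C = -2/9, x = 1) is k!.
Step ratio: r(k) = 1 * (k-10) (k+3/4) / [(k-3/2) (k+1)] - poly over poly, x = 1 from leading terms; C = -2/9 at k = 0.


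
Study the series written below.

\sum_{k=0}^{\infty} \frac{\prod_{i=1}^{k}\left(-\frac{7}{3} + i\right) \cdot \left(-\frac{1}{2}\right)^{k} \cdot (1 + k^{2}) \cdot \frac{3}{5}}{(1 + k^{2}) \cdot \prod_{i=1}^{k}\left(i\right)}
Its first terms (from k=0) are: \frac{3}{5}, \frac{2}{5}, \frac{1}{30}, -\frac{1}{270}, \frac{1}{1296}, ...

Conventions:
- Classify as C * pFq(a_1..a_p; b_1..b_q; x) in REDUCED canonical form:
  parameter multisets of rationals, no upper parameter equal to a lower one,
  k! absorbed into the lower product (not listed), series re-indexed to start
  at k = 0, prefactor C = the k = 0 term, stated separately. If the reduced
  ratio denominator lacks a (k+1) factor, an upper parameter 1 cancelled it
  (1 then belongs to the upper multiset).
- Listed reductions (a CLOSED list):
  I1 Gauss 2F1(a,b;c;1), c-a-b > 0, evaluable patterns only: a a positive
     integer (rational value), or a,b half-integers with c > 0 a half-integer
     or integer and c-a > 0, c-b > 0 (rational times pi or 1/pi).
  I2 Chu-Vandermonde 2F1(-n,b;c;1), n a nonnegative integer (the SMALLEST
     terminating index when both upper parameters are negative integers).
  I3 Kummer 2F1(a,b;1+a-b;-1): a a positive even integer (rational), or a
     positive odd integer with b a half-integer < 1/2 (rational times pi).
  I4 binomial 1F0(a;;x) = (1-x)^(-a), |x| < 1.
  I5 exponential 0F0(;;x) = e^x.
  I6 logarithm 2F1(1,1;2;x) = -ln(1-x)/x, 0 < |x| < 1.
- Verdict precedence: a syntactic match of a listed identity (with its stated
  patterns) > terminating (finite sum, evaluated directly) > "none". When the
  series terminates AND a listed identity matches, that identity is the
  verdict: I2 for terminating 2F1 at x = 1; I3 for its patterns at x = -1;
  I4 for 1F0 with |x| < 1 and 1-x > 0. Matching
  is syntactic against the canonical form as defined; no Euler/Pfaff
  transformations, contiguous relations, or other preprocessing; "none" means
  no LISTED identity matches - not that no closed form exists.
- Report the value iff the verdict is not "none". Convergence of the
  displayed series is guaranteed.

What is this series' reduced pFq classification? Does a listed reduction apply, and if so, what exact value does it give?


First insight: x = -\frac{1}{2} and the product of the first k integers (prefactor 3/5) is k!.
Adjacent-term ratio: r(k) = -\frac{1}{2} * (k-\frac{4}{3}) / [(k+1)] - rational in k, leading ratio -\frac{1}{2}; with t_0 = \frac{3}{5}, classification follows.

x = -\frac{1}{2} here; the reduced form reads 1F0, upper {-\frac{4}{3}}, lower {-}, C = \frac{3}{5}. Verdict: binomial (I4) matches (the 1F0 binomial series: exponent 4/3, x = -\frac{1}{2}). Sum: \frac{3}{5} \cdot \left(\frac{3}{2}\right)^{\frac{4}{3}}.


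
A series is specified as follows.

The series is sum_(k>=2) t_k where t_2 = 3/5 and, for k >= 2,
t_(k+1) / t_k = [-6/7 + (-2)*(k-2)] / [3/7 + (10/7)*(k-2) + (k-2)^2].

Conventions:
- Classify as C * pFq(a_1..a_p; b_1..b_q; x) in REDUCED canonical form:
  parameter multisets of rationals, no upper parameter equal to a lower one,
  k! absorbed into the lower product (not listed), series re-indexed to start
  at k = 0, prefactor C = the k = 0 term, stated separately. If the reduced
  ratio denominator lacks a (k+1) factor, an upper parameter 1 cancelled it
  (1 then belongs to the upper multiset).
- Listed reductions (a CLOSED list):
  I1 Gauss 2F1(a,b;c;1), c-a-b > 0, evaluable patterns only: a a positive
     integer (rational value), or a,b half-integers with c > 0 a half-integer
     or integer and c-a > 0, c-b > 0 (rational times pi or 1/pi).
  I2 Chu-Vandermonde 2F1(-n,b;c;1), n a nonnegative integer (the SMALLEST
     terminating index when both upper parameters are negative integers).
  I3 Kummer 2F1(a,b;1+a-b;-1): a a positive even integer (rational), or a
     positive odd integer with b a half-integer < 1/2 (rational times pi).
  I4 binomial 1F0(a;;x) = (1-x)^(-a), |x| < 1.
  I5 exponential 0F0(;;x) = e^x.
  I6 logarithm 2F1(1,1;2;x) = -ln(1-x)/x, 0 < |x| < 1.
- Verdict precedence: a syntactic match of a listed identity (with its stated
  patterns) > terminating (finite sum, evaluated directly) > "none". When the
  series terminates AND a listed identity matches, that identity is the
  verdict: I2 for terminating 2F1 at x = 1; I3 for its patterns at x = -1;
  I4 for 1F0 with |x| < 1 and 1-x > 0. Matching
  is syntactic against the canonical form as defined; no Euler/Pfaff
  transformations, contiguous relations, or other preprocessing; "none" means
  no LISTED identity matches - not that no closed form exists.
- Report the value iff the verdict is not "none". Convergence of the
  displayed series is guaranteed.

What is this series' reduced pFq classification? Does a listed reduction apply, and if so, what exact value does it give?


x = -2 here; the reduced form reads 0F0, upper {-}, lower {-}, C = 3/5. Verdict: exponential (I5) applies (the 0F0 exponential series at x = -2). Exact value: (3/5) * e^(-2).

The tell: with t_0 = 3/5, the parameter 3/7 appears in both the upper and lower lists and cancels.
Ratio: r(k) = (-2) * 1 / [(k+1)] - rational in k, leading ratio (-2); with t_0 = 3/5, classification follows.


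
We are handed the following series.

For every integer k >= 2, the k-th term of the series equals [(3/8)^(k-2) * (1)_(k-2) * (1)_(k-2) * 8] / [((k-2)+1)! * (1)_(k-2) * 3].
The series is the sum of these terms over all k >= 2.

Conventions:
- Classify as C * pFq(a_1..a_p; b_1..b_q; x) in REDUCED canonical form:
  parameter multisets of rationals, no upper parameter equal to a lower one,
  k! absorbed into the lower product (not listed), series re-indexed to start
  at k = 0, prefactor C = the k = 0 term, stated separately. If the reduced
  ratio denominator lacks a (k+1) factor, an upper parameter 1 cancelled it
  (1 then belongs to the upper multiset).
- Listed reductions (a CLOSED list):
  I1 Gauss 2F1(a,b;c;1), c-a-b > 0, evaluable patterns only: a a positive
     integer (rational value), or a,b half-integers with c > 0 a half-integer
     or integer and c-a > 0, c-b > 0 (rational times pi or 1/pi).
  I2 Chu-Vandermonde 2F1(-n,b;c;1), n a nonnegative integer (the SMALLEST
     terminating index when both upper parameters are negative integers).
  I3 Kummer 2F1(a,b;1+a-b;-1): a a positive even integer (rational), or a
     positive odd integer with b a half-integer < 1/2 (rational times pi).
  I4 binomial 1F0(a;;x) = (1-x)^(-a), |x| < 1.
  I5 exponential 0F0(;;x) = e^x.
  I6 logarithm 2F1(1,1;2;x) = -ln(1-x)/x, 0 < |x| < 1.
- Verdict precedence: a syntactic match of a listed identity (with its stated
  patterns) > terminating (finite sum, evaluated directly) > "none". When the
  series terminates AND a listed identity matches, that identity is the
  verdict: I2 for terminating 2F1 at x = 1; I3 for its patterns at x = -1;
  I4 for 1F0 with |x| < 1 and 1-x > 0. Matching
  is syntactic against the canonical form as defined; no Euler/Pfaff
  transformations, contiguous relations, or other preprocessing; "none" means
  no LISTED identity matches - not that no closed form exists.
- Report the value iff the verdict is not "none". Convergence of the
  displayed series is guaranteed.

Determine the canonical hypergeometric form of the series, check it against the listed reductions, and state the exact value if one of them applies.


Key step: with t_0 = 8/3, the constant factors (C = 8/3) combine into one prefactor.
Term ratio: r(k) = (3/8) * (k+1) (k+1) / [(k+2) (k+1)] - rational in k. x = (3/8); t_0 = 8/3; negate the roots.

x = 3/8 here; the reduced form reads 2F1, upper {1, 1}, lower {2}, C = 8/3. Verdict at x = 3/8: the I6 logarithm reduction matches (the logarithm: parameters (1,1;2), x = 3/8). Hence: (-64/9) * ln(5/8).


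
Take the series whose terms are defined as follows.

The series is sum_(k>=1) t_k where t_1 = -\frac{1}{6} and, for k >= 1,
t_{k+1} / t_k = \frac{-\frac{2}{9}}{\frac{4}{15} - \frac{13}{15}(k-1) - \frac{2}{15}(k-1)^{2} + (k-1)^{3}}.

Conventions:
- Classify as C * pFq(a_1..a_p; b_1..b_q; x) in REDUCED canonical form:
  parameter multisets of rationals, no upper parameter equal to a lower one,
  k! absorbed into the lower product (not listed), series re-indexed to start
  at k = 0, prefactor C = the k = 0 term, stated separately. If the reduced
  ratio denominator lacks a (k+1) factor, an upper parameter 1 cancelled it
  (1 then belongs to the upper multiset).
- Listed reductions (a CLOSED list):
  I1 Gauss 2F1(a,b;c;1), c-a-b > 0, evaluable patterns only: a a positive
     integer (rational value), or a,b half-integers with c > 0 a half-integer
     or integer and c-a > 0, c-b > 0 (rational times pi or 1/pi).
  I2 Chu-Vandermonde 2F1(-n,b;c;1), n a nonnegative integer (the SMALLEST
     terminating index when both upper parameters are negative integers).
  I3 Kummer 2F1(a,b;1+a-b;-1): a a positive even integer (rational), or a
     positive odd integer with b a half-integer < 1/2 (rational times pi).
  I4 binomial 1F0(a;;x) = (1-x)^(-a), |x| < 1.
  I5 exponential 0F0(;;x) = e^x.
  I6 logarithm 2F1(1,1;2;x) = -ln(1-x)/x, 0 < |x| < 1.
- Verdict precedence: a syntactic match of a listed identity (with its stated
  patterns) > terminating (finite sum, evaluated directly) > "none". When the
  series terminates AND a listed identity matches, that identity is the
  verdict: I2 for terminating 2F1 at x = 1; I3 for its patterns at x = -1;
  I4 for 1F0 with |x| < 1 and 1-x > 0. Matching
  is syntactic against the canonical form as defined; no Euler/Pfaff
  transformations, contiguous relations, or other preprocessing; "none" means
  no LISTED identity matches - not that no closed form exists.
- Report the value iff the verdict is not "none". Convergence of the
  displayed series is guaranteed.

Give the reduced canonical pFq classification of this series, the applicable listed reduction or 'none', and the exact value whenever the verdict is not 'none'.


Classification (C = -\frac{1}{6}): 0F2 with upper {-}, lower {-\frac{4}{5}, -\frac{1}{3}}, argument x = -\frac{2}{9}. Verdict: none. No listed pattern accepts 0F2(-; -\frac{4}{5}, -\frac{1}{3}; -\frac{2}{9}).

Key observation: with t_0 = -\frac{1}{6}, the expanded ratio factors over Q; C = -1/6, roots give parameters.
Step ratio: r(k) = -\frac{2}{9} * 1 / [(k-\frac{4}{5}) (k-\frac{1}{3}) (k+1)] - poly over poly, x = -\frac{2}{9} from leading terms; C = -\frac{1}{6} at k = 0.


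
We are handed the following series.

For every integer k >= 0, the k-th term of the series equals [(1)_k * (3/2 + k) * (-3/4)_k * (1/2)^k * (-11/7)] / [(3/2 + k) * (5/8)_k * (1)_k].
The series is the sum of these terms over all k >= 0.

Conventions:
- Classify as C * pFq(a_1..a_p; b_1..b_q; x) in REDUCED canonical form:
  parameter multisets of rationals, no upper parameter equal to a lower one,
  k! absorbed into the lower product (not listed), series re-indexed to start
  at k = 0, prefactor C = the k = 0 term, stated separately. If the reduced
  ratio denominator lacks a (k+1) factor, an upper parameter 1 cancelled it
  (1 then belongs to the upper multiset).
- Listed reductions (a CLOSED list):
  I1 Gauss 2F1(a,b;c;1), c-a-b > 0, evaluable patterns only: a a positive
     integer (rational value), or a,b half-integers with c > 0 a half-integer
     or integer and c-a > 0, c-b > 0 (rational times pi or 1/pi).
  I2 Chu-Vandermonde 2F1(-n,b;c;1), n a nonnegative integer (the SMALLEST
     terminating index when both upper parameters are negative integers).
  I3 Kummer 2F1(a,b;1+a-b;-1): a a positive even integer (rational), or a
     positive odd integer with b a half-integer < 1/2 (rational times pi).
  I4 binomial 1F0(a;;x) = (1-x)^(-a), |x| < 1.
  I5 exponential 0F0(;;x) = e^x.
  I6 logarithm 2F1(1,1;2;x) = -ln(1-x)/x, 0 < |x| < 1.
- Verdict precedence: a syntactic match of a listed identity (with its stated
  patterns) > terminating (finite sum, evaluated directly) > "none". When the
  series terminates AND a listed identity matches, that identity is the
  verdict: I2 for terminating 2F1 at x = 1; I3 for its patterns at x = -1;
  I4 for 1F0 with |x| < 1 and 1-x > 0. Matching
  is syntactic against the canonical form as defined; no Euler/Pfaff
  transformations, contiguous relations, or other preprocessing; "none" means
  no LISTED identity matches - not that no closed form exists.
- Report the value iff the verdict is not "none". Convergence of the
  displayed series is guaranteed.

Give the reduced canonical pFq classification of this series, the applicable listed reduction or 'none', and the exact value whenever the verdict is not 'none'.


Canonical form: C = -11/7 times 2F1 with upper {-3/4, 1}, lower {5/8}, x = 1/2. Verdict: none. A 2F1 with upper {-3/4, 1} fits none of I1-I6 at x = 1/2; the sum runs forever.

Key step: with t_0 = -11/7, (1)_k (C = -11/7) is k! itself.
Consecutive-term ratio: r(k) = (1/2) * (k-3/4) (k+1) / [(k+5/8) (k+1)] - rational in k. x = (1/2); t_0 = -11/7; negate the roots.


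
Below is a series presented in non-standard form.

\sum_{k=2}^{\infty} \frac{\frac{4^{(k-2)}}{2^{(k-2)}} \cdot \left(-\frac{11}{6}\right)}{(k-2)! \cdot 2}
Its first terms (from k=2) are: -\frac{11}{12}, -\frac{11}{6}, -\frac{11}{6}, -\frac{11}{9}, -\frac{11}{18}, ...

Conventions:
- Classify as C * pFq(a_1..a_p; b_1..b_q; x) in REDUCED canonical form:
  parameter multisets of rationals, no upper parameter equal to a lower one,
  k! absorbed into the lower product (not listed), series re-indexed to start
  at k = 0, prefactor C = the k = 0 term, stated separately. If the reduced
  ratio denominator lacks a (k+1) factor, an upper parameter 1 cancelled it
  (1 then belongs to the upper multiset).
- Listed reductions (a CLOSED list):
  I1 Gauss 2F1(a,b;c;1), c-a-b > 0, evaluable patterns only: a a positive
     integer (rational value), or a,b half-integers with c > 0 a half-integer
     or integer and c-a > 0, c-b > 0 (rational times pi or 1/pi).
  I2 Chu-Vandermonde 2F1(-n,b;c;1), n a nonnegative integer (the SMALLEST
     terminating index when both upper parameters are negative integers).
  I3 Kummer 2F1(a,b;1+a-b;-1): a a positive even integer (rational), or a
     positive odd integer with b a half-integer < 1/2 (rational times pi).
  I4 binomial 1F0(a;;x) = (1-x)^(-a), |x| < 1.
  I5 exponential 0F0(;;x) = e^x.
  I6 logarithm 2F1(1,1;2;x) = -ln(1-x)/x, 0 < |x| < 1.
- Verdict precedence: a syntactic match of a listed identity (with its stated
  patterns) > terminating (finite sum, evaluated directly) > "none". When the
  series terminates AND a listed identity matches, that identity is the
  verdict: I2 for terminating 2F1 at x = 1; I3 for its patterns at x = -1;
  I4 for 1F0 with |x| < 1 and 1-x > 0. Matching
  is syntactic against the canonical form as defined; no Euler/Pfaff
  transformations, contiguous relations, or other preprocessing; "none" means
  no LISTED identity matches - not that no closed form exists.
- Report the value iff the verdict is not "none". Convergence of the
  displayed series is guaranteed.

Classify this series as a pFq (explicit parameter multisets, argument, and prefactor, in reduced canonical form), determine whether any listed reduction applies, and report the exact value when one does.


Prefactor -\frac{11}{12}, argument 2: 0F0 with upper {-} over lower {-}. Verdict: the I5 exponential reduction fires (the 0F0 exponential series at x = 2). Hence: \left(-\frac{11}{12}\right) \cdot e^{2}.

Key observation: t_0 = -\frac{11}{12} here, and the two k-th powers (C = -11/12, x = 2) combine into one argument.
Step ratio: r(k) = 2 * 1 / [(k+1)] - poly over poly, x = 2 from leading terms; C = -\frac{11}{12} at k = 0.


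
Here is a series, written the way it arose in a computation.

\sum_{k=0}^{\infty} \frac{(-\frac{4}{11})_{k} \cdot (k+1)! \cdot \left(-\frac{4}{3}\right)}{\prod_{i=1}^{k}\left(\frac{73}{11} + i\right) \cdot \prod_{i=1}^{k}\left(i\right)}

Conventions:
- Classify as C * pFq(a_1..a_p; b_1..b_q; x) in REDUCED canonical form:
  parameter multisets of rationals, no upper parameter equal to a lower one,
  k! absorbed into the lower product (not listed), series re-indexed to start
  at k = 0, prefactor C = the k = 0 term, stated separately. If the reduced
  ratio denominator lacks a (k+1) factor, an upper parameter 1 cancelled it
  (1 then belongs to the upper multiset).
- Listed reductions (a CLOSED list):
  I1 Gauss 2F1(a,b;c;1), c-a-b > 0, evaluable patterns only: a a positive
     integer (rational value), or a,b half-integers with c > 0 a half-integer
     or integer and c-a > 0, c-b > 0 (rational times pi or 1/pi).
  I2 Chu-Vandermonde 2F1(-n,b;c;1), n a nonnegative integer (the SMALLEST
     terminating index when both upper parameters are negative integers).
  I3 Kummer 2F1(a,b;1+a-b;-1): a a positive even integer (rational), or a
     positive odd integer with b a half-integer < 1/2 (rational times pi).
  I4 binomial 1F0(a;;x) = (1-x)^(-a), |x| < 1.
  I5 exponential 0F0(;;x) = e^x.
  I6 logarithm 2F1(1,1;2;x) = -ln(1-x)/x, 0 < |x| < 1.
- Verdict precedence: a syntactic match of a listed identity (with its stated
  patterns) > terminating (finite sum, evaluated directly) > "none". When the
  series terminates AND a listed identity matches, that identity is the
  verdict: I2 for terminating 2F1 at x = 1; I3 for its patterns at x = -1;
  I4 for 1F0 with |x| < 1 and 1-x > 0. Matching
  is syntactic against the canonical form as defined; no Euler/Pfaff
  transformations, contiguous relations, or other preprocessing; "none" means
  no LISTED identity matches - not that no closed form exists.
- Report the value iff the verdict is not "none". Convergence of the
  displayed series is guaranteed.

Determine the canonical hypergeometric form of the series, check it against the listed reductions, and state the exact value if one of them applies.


The series (x = 1) is 2F1: upper {-\frac{4}{11}, 2}, lower {\frac{84}{11}}, prefactor -\frac{4}{3}. Verdict: the Gauss summation I1 applies (x = 1: the Gamma ratio telescopes since c-a-b = 6 > 0 and a = 2 in Z>0). Its exact value is -\frac{9052}{7623}.

Structural cue: t_0 being -\frac{4}{3}, the product of the first k integers (C = -4/3, x = 1) is k!.
Ratio: r(k) = 1 * (k-\frac{4}{11}) (k+2) / [(k+\frac{84}{11}) (k+1)] ; factor over Q: parameters, x = 1, and C = -\frac{4}{3}.


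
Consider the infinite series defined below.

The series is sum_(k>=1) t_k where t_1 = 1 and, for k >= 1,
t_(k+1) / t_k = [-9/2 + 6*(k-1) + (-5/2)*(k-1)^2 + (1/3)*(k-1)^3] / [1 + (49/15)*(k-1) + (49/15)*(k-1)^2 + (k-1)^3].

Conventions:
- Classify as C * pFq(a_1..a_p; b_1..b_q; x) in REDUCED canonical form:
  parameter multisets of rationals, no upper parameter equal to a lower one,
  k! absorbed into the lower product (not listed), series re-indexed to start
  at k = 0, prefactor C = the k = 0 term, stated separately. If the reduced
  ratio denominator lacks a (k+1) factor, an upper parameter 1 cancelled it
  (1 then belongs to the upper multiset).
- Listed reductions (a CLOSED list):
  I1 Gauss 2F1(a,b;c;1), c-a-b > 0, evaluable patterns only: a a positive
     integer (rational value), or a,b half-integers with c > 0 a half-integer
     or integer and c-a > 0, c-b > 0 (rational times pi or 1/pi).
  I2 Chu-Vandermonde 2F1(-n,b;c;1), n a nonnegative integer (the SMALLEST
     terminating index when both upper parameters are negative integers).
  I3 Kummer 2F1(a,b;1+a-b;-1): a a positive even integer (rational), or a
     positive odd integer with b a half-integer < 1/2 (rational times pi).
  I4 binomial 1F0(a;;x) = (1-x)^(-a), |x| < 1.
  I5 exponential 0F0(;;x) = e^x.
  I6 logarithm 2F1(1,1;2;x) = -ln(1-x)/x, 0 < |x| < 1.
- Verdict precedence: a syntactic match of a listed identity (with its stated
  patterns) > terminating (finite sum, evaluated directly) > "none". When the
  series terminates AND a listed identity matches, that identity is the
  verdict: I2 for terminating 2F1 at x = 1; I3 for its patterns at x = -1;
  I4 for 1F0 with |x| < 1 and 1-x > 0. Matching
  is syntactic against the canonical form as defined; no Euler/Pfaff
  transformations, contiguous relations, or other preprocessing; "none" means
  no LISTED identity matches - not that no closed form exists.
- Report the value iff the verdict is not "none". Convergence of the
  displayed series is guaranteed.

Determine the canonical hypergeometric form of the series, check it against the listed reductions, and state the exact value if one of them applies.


At argument 1/3: a 3F2 with upper {-3, -3, -3/2}, lower {3/5, 5/3}, scaled by C = 1. Verdict: terminating (-3 upstairs). 4 nonzero terms in all; added directly. Hence: -115183/36608.

The tell: x = (1/3) and roots of the ratio polynomials (C = 1) are the negated parameters.
Consecutive-term ratio: r(k) = (1/3) * (k-3) (k-3) (k-3/2) / [(k+3/5) (k+5/3) (k+1)] - rational in k. x = (1/3); t_0 = 1; negate the roots.


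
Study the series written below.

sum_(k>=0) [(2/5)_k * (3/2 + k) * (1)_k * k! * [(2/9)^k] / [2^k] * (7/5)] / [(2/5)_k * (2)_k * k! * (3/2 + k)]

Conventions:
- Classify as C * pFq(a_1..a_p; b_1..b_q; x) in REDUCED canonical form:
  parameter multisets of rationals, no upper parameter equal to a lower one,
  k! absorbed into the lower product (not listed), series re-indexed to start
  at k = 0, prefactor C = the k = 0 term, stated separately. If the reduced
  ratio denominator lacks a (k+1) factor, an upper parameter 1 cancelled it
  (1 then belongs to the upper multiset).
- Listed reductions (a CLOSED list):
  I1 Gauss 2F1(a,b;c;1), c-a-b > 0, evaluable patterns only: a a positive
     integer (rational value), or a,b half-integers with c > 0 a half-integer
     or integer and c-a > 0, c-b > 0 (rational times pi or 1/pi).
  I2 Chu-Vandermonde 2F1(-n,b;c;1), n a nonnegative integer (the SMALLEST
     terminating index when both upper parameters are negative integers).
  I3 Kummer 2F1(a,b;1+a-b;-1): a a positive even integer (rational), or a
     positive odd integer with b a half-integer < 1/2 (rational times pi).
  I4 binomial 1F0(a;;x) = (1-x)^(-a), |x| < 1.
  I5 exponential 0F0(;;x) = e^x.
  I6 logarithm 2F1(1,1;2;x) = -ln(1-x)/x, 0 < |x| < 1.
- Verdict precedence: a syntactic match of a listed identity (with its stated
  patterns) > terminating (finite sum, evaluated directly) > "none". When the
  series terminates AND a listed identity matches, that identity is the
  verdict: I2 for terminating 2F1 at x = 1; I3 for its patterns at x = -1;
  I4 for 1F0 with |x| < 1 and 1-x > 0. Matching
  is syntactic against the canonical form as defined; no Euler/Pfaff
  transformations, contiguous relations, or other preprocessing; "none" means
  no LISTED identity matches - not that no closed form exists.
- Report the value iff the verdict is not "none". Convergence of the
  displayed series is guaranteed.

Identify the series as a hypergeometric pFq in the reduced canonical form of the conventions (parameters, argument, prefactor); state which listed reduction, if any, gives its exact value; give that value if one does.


x = 1/9 here; the reduced form reads 2F1, upper {1, 1}, lower {2}, C = 7/5. Verdict: the logarithmic series (I6) matches (the logarithm: parameters (1,1;2), x = 1/9). Sum: (-63/5) * ln(8/9).

Key observation: from the first term 7/5: the parameter 2/5 appears in both the upper and lower lists and cancels (alongside the other common factor).
Ratio: r(k) = (1/9) * (k+1) (k+1) / [(k+2) (k+1)] - rational in k. x = (1/9); t_0 = 7/5; negate the roots.


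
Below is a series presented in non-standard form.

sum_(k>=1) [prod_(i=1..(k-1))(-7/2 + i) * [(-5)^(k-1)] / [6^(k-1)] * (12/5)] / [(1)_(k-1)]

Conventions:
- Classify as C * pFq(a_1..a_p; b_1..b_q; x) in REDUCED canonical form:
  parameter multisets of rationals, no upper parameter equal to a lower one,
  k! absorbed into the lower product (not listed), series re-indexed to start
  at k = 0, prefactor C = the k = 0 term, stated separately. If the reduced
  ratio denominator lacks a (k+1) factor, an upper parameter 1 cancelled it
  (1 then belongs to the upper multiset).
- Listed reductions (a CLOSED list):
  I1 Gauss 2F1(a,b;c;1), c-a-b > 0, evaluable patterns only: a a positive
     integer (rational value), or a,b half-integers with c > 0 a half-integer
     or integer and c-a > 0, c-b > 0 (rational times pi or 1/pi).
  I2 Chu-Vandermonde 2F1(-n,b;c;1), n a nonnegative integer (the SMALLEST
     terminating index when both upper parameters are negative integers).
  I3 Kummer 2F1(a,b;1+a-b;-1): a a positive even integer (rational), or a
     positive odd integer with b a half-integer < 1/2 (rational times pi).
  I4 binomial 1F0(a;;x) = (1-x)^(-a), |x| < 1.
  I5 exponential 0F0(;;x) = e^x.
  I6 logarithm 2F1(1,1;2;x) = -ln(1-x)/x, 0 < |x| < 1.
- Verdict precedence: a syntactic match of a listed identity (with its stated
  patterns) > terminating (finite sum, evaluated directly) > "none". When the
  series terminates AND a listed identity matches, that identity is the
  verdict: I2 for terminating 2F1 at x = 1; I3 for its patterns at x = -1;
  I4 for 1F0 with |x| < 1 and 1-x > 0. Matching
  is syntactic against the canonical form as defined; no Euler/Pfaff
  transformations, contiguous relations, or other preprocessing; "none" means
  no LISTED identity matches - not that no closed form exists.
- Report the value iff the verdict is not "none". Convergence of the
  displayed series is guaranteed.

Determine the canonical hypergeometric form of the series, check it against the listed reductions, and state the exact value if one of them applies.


The series (x = -5/6) is 1F0: upper {-5/2}, lower {-}, prefactor 12/5. Verdict: binomial (I4) fires (the 1F0 binomial series: exponent 5/2, x = -5/6). Exact value: (12/5) * (11/6)^(5/2).

The tell: t_0 being 12/5, the running product (C = 12/5) telescopes to a rising factorial.
Ratio: r(k) = (-5/6) * (k-5/2) / [(k+1)] - rational in k, leading ratio (-5/6); with t_0 = 12/5, classification follows.


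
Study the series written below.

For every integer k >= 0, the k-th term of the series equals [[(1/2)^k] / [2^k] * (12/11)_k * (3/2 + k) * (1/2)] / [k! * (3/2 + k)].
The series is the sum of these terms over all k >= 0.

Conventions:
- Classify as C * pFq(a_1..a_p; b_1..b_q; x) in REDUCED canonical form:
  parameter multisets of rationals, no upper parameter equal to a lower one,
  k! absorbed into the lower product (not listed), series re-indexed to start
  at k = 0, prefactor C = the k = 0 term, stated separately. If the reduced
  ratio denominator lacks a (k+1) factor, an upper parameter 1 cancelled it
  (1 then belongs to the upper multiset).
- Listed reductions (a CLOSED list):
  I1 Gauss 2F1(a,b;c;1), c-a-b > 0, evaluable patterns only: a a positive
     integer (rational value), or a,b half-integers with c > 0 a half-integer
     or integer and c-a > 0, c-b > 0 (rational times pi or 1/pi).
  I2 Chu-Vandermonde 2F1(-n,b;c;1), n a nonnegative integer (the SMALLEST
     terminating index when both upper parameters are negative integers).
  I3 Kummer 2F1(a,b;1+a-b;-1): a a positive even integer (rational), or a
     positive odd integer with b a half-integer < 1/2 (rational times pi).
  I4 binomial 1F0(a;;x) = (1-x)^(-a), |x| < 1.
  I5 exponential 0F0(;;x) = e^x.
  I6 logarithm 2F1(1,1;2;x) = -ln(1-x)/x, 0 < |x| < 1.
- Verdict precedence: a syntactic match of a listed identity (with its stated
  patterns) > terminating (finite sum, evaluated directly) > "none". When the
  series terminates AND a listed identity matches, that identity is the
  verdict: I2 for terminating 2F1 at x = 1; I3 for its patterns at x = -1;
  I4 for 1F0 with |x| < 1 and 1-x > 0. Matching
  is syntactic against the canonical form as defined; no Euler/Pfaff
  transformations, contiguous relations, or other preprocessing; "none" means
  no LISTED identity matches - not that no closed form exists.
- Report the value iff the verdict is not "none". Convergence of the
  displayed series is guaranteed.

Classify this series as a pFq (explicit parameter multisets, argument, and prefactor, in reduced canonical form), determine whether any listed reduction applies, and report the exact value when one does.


First insight: x = (1/4) and the two k-th powers (C = 1/2) combine into one argument.
Adjacent-term ratio: r(k) = (1/4) * (k+12/11) / [(k+1)] - rational in k, leading ratio (1/4); with t_0 = 1/2, classification follows.

Reduced: x = 1/4, 1F0, upper = {12/11}, lower = {-}, C = 1/2. Verdict: the binomial series (I4) applies (the 1F0 binomial series: exponent -12/11, x = 1/4). Value: (1/2) * (3/4)^(-12/11).


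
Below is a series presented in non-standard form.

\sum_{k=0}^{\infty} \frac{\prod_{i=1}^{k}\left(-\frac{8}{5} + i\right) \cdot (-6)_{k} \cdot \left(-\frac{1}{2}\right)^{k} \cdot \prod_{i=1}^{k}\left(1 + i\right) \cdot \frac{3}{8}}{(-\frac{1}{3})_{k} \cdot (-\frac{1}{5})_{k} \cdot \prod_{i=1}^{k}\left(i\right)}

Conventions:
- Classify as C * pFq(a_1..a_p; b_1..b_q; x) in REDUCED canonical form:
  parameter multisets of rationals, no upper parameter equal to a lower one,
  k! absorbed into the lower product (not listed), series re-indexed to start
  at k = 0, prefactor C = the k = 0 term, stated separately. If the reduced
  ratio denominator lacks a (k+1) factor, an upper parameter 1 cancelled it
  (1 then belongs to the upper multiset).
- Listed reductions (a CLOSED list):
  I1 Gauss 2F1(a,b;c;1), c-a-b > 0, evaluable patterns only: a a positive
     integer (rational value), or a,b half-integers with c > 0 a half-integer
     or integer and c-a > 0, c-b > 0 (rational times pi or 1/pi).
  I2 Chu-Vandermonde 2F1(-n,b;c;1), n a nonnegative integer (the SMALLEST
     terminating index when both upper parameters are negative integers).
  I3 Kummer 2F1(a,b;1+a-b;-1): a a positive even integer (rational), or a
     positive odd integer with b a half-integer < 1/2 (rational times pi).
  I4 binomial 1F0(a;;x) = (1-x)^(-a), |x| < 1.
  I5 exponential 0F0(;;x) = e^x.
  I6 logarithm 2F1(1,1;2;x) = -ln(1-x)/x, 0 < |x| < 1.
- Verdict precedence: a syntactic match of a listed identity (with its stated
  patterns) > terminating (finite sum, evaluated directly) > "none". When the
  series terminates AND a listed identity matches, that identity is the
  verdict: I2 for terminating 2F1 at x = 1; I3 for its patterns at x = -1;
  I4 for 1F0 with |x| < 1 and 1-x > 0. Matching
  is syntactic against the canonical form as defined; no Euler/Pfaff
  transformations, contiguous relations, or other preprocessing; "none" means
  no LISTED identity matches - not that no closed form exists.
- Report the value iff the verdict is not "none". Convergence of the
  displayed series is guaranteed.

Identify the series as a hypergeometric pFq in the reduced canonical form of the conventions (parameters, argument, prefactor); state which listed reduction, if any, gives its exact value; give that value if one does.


Classification (C = \frac{3}{8}): 3F2 with upper {-6, -\frac{3}{5}, 2}, lower {-\frac{1}{3}, -\frac{1}{5}}, argument x = -\frac{1}{2}. Verdict: terminating at k = 6: the factor (-6)_k kills every later term; summing the 7 survivors is exact. Hence: -\frac{174944427}{856064}.

Key observation: from the first term \frac{3}{8}: the running product (prefactor 3/8) telescopes to a rising factorial.
Ratio: r(k) = -\frac{1}{2} * (k-6) (k-\frac{3}{5}) (k+2) / [(k-\frac{1}{3}) (k-\frac{1}{5}) (k+1)] - rational; roots negated = parameters, x = -\frac{1}{2}, C = \frac{3}{8}.
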